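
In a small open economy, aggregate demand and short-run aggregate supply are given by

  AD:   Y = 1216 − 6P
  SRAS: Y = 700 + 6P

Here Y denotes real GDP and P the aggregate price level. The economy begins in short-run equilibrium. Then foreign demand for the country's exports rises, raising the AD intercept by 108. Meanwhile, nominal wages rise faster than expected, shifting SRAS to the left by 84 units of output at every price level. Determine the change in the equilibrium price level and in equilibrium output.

ΔP = +16, ΔY = +12

After both shocks: AD is Y = 1324 − 6P and SRAS is Y = 616 + 6P.
Setting them equal: 708 = 12P, so P = 59.
Y = 1324 − 6·59 = 970.
Initially P = 43, Y = 958, so ΔP = +16 and ΔY = +12.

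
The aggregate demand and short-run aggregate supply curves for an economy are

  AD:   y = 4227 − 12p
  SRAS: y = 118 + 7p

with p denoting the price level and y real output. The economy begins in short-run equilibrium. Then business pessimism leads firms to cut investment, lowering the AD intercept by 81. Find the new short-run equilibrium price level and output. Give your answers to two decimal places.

This is a negative demand shock: AD shifts left.
New AD: y = 4146 − 12p.
Set AD = SRAS: 4146 − 12p = 118 + 7p, so 4028 = 19p and p = 212.00.
Substituting into AD, y = 1602.00.

p = 212.00, y = 1602.00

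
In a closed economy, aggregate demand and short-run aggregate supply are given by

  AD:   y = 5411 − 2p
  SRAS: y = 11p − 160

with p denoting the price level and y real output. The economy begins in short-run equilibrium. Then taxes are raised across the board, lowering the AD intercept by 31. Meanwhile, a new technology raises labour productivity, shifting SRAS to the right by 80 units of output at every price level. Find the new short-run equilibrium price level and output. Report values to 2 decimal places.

p = 420.00, y = 4540.00

After both shocks: AD is y = 5380 − 2p and SRAS is y = 11p − 80.
Setting them equal: 5460 = 13p, so p = 420.00.
Substituting into AD, y = 4540.00.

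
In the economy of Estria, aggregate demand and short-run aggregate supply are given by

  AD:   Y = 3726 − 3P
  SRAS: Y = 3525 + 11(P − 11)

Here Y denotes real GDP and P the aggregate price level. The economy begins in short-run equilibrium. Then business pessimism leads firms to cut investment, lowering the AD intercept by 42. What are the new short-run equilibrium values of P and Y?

This is a negative demand shock: AD shifts left.
New AD: Y = 3684 − 3P.
SRAS can be written Y = 3404 + 11P.
Set AD = SRAS: 3684 − 3P = 3404 + 11P, so 280 = 14P and P = 20.
Y = 3684 − 3·20 = 3624.

P = 20, Y = 3624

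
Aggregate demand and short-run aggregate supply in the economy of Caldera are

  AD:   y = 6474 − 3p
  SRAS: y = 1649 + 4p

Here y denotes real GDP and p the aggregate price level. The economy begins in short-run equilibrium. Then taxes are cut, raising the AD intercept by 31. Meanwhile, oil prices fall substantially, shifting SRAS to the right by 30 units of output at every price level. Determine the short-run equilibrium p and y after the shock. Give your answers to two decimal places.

After both shocks: AD is y = 6505 − 3p and SRAS is y = 1679 + 4p.
Setting them equal: 4826 = 7p, so p = 689.43.
Substituting into AD, y = 4436.71.

p = 689.43, y = 4436.71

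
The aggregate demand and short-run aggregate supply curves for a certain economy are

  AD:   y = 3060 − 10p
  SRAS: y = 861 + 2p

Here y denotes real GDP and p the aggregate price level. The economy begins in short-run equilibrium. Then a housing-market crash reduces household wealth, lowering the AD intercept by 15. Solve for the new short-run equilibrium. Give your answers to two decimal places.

p = 182.00, y = 1225.00

This is a negative demand shock: AD shifts left.
New AD: y = 3045 − 10p.
Set AD = SRAS: 3045 − 10p = 861 + 2p, so 2184 = 12p and p = 182.00.
Substituting into AD, y = 1225.00.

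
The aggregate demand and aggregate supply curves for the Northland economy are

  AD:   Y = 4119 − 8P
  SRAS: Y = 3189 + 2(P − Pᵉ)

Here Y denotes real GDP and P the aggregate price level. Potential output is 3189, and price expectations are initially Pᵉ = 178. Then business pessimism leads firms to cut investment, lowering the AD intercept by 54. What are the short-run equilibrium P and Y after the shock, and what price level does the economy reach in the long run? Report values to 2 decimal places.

Short run: P = 123.20, Y = 3079.40. Long run: P = 109.50.

AD shifts left: new AD is Y = 4065 − 8P. With Pᵉ = 178, SRAS is Y = 2833 + 2P.
Short run: 4065 − 8P = 2833 + 2P gives 1232 = 10P, so P = 123.20 and Y = 4065 − 8P = 3079.40.
Y = 3079.40 is below potential 3189; expectations adjust and SRAS shifts right until Y = 3189.
Long run: on the new AD curve, 3189 = 4065 − 8P gives P = 109.50.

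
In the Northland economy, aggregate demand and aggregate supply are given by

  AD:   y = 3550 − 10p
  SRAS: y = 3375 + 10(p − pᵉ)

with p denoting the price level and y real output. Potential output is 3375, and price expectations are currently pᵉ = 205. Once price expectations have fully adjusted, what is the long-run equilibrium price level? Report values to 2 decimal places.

Long-run p = 17.50

Short run: with pᵉ = 205, SRAS is y = 1325 + 10p. Setting AD = SRAS gives 2225 = 20p, so p = 111.25 and y = 3550 − 10p = 2437.50.
Output 2437.50 is below potential 3375, so over time expected prices fall and SRAS shifts right until y returns to 3375.
Long run: y = 3375 on the AD curve gives 3375 = 3550 − 10p, so p = 17.50.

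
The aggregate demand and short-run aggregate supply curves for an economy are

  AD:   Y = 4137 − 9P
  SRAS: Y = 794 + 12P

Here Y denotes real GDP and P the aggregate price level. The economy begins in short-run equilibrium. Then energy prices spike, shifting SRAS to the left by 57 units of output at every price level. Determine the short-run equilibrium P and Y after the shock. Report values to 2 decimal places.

This is a negative supply shock: SRAS shifts left.
New SRAS: Y = 737 + 12P.
Set AD = SRAS: 4137 − 9P = 737 + 12P, so 3400 = 21P and P = 161.90.
Substituting into AD, Y = 2679.86.

P = 161.90, Y = 2679.86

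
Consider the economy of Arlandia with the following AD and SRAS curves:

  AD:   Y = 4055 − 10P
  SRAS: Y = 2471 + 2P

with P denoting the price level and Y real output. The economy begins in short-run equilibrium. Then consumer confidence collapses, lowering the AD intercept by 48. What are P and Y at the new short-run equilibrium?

P = 128, Y = 2727

This is a negative demand shock: AD shifts left.
New AD: Y = 4007 − 10P.
Set AD = SRAS: 4007 − 10P = 2471 + 2P, so 1536 = 12P and P = 128.
Y = 4007 − 10·128 = 2727.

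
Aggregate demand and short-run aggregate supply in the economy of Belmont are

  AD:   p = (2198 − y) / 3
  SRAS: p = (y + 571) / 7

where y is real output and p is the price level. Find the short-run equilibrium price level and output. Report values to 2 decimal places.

Rearrange AD to y = 2198 − 3p.
Rearrange SRAS to y = 7p − 571.
Set AD = SRAS: 2198 − 3p = 7p − 571, so 2769 = 10p and p = 276.90.
Substituting into AD, y = 2198 − 3p = 1367.30.

p = 276.90, y = 1367.30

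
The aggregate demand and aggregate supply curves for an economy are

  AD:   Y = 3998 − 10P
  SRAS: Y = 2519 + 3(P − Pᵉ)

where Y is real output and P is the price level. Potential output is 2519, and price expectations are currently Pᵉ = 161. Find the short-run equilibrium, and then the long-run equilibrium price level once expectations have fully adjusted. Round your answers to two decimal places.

Short run: P = 150.92, Y = 2488.77. Long run: P = 147.90.

Short run: with Pᵉ = 161, SRAS is Y = 2036 + 3P. Setting AD = SRAS gives 1962 = 13P, so P = 150.92 and Y = 3998 − 10P = 2488.77.
Output 2488.77 is below potential 2519, so over time expected prices fall and SRAS shifts right until Y returns to 2519.
Long run: Y = 2519 on the AD curve gives 2519 = 3998 − 10P, so P = 147.90.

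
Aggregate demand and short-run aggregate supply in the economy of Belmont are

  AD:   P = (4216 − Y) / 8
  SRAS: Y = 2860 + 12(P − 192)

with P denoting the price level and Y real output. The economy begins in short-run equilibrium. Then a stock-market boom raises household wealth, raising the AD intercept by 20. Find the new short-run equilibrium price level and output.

This is a positive demand shock: AD shifts right.
New AD: Y = 4236 − 8P.
SRAS can be written Y = 556 + 12P.
Set AD = SRAS: 4236 − 8P = 556 + 12P, so 3680 = 20P and P = 184.
Y = 4236 − 8·184 = 2764.

P = 184, Y = 2764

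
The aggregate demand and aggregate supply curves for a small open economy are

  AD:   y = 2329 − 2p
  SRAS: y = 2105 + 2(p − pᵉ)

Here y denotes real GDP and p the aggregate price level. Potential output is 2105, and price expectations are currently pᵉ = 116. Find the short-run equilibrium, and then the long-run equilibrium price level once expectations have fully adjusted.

Short run: with pᵉ = 116, SRAS is y = 1873 + 2p. Setting AD = SRAS gives 456 = 4p, so p = 114 and y = 2329 − 2·114 = 2101.
Output 2101 is below potential 2105, so over time expected prices fall and SRAS shifts right until y returns to 2105.
Long run: y = 2105 on the AD curve gives 2105 = 2329 − 2p, so p = 112.

Short run: p = 114, y = 2101. Long run: p = 112.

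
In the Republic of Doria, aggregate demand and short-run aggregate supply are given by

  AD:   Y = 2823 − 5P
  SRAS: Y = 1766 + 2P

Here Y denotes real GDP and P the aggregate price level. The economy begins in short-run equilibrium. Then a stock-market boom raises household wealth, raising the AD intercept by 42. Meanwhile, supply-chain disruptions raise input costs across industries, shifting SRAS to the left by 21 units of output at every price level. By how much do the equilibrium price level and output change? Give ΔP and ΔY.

ΔP = +9, ΔY = -3

After both shocks: AD is Y = 2865 − 5P and SRAS is Y = 1745 + 2P.
Setting them equal: 1120 = 7P, so P = 160.
Y = 2865 − 5·160 = 2065.
Initially P = 151, Y = 2068, so ΔP = +9 and ΔY = -3.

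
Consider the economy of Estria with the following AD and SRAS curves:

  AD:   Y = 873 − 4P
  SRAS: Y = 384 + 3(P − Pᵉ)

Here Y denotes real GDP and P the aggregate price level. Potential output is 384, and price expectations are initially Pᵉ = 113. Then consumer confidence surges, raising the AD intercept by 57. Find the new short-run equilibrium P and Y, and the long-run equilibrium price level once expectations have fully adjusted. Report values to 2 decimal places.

Short run: P = 126.43, Y = 424.29. Long run: P = 136.50.

AD shifts right: new AD is Y = 930 − 4P. With Pᵉ = 113, SRAS is Y = 45 + 3P.
Short run: 930 − 4P = 45 + 3P gives 885 = 7P, so P = 126.43 and Y = 930 − 4P = 424.29.
Y = 424.29 is above potential 384; expectations adjust and SRAS shifts left until Y = 384.
Long run: on the new AD curve, 384 = 930 − 4P gives P = 136.50.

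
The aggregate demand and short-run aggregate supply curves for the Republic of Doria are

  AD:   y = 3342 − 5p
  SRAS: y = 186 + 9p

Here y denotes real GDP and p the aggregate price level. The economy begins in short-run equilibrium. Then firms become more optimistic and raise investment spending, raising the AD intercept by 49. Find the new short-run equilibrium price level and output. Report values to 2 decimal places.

p = 228.93, y = 2246.36

This is a positive demand shock: AD shifts right.
New AD: y = 3391 − 5p.
Set AD = SRAS: 3391 − 5p = 186 + 9p, so 3205 = 14p and p = 228.93.
Substituting into AD, y = 2246.36.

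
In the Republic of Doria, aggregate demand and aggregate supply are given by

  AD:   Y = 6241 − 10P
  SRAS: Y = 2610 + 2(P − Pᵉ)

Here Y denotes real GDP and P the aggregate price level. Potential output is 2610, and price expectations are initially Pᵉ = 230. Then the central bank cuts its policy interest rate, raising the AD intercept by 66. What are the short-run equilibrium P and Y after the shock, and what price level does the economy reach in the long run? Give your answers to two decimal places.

Short run: P = 346.42, Y = 2842.83. Long run: P = 369.70.

AD shifts right: new AD is Y = 6307 − 10P. With Pᵉ = 230, SRAS is Y = 2150 + 2P.
Short run: 6307 − 10P = 2150 + 2P gives 4157 = 12P, so P = 346.42 and Y = 6307 − 10P = 2842.83.
Y = 2842.83 is above potential 2610; expectations adjust and SRAS shifts left until Y = 2610.
Long run: on the new AD curve, 2610 = 6307 − 10P gives P = 369.70.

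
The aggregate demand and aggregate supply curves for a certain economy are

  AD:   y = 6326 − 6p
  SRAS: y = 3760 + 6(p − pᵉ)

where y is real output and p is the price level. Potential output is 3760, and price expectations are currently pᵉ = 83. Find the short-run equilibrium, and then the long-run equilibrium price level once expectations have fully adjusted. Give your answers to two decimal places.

Short run: p = 255.33, y = 4794.00. Long run: p = 427.67.

Short run: with pᵉ = 83, SRAS is y = 3262 + 6p. Setting AD = SRAS gives 3064 = 12p, so p = 255.33 and y = 6326 − 6p = 4794.00.
Output 4794.00 is above potential 3760, so over time expected prices rise and SRAS shifts left until y returns to 3760.
Long run: y = 3760 on the AD curve gives 3760 = 6326 − 6p, so p = 427.67.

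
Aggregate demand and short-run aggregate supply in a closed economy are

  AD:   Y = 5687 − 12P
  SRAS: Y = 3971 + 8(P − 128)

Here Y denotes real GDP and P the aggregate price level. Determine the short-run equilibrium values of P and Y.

Write SRAS as Y = 3971 + 8P − 1024 = 2947 + 8P.
Set AD = SRAS: 5687 − 12P = 2947 + 8P, so 2740 = 20P and P = 137.
Then Y = 5687 − 12·137 = 4043.

P = 137, Y = 4043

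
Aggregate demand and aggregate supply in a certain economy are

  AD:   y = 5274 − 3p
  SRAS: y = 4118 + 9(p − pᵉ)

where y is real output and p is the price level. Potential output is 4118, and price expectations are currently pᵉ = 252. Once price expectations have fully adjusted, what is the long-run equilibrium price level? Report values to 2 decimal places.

Long-run p = 385.33

Short run: with pᵉ = 252, SRAS is y = 1850 + 9p. Setting AD = SRAS gives 3424 = 12p, so p = 285.33 and y = 5274 − 3p = 4418.00.
Output 4418.00 is above potential 4118, so over time expected prices rise and SRAS shifts left until y returns to 4118.
Long run: y = 4118 on the AD curve gives 4118 = 5274 − 3p, so p = 385.33.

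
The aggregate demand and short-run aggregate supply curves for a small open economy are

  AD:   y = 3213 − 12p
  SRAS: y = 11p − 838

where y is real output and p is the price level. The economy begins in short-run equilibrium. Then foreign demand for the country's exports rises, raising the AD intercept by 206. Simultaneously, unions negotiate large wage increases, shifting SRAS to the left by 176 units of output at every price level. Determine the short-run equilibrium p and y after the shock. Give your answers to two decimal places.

After both shocks: AD is y = 3419 − 12p and SRAS is y = 11p − 1014.
Setting them equal: 4433 = 23p, so p = 192.74.
Substituting into AD, y = 1106.13.

p = 192.74, y = 1106.13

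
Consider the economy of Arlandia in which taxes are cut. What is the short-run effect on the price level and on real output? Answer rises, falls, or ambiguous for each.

Price level: rises; output: rises

This is a positive demand shock: AD shifts right.
Moving along the upward-sloping SRAS curve, P rises and Y rises.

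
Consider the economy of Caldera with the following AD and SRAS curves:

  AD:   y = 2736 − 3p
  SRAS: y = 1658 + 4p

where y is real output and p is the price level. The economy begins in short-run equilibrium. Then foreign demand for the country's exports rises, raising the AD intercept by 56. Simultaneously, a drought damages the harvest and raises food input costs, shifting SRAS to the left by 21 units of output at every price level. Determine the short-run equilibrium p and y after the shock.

After both shocks: AD is y = 2792 − 3p and SRAS is y = 1637 + 4p.
Setting them equal: 1155 = 7p, so p = 165.
y = 2792 − 3·165 = 2297.

p = 165, y = 2297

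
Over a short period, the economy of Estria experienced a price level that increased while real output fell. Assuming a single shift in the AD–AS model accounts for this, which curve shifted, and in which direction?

SRAS shifted left

P rose and Y fell. An AD shift moves P and Y in the same direction; an SRAS shift moves them in opposite directions.
Here P and Y moved in opposite directions, so the SRAS curve shifted.
Since Y fell, SRAS shifted left.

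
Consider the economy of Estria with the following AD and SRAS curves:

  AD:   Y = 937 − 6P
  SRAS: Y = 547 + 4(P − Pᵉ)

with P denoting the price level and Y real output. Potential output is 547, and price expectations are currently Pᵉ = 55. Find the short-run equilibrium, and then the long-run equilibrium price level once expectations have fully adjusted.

Short run: with Pᵉ = 55, SRAS is Y = 327 + 4P. Setting AD = SRAS gives 610 = 10P, so P = 61 and Y = 937 − 6·61 = 571.
Output 571 is above potential 547, so over time expected prices rise and SRAS shifts left until Y returns to 547.
Long run: Y = 547 on the AD curve gives 547 = 937 − 6P, so P = 65.

Short run: P = 61, Y = 571. Long run: P = 65.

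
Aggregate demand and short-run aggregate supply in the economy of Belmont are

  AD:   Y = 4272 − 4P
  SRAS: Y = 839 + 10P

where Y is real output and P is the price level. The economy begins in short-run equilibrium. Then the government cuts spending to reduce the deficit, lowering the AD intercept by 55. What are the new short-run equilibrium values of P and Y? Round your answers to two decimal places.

P = 241.29, Y = 3251.86

This is a negative demand shock: AD shifts left.
New AD: Y = 4217 − 4P.
Set AD = SRAS: 4217 − 4P = 839 + 10P, so 3378 = 14P and P = 241.29.
Substituting into AD, Y = 3251.86.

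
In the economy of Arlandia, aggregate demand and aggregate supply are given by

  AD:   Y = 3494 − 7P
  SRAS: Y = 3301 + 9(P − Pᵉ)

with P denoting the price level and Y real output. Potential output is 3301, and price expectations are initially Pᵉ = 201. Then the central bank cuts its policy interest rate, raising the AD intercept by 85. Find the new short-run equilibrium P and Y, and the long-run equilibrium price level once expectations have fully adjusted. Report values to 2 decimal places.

AD shifts right: new AD is Y = 3579 − 7P. With Pᵉ = 201, SRAS is Y = 1492 + 9P.
Short run: 3579 − 7P = 1492 + 9P gives 2087 = 16P, so P = 130.44 and Y = 3579 − 7P = 2665.94.
Y = 2665.94 is below potential 3301; expectations adjust and SRAS shifts right until Y = 3301.
Long run: on the new AD curve, 3301 = 3579 − 7P gives P = 39.71.

Short run: P = 130.44, Y = 2665.94. Long run: P = 39.71.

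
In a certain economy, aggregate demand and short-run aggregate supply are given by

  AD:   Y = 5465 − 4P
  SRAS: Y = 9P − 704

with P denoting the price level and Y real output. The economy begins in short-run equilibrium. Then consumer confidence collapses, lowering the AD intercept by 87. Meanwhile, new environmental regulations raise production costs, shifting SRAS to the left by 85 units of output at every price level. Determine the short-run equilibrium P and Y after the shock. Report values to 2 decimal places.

After both shocks: AD is Y = 5378 − 4P and SRAS is Y = 9P − 789.
Setting them equal: 6167 = 13P, so P = 474.38.
Substituting into AD, Y = 3480.46.

P = 474.38, Y = 3480.46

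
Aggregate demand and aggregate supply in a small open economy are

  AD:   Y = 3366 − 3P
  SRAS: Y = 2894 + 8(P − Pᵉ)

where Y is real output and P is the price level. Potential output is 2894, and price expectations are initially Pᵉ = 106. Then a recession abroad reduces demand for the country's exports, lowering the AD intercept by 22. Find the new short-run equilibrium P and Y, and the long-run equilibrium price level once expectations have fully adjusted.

Short run: P = 118, Y = 2990. Long run: P = 150.

AD shifts left: new AD is Y = 3344 − 3P. With Pᵉ = 106, SRAS is Y = 2046 + 8P.
Short run: 3344 − 3P = 2046 + 8P gives 1298 = 11P, so P = 118 and Y = 3344 − 3·118 = 2990.
Y = 2990 is above potential 2894; expectations adjust and SRAS shifts left until Y = 2894.
Long run: on the new AD curve, 2894 = 3344 − 3P gives P = 150.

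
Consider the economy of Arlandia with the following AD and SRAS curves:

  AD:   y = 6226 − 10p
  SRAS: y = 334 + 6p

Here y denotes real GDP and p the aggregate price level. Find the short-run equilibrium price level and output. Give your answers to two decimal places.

p = 368.25, y = 2543.50

Set AD = SRAS: 6226 − 10p = 334 + 6p, so 5892 = 16p and p = 368.25.
Substituting into AD, y = 6226 − 10p = 2543.50.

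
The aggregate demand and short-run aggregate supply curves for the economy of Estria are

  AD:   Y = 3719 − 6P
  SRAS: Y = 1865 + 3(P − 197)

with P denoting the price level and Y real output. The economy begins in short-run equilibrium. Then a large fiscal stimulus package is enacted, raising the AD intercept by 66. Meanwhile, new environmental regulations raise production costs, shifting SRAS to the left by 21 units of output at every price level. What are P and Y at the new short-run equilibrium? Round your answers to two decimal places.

P = 281.33, Y = 2097.00

After both shocks: AD is Y = 3785 − 6P and SRAS is Y = 1253 + 3P.
Setting them equal: 2532 = 9P, so P = 281.33.
Substituting into AD, Y = 2097.00.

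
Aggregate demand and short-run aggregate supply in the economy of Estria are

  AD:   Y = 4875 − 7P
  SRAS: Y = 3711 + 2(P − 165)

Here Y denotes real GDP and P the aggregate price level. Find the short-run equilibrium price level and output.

P = 166, Y = 3713

Write SRAS as Y = 3711 + 2P − 330 = 3381 + 2P.
Set AD = SRAS: 4875 − 7P = 3381 + 2P, so 1494 = 9P and P = 166.
Then Y = 4875 − 7·166 = 3713.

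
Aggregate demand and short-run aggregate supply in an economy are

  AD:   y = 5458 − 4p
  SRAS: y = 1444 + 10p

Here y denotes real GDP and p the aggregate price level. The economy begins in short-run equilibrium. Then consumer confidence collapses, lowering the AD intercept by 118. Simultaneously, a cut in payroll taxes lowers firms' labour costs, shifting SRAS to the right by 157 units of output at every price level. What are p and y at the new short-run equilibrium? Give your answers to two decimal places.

p = 267.07, y = 4271.71

After both shocks: AD is y = 5340 − 4p and SRAS is y = 1601 + 10p.
Setting them equal: 3739 = 14p, so p = 267.07.
Substituting into AD, y = 4271.71.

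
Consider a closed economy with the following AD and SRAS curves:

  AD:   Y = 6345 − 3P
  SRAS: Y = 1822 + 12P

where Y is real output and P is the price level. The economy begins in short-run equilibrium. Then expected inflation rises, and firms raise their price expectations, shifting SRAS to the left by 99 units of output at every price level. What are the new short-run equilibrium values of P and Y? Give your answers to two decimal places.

This is a negative supply shock: SRAS shifts left.
New SRAS: Y = 1723 + 12P.
Set AD = SRAS: 6345 − 3P = 1723 + 12P, so 4622 = 15P and P = 308.13.
Substituting into AD, Y = 5420.60.

P = 308.13, Y = 5420.60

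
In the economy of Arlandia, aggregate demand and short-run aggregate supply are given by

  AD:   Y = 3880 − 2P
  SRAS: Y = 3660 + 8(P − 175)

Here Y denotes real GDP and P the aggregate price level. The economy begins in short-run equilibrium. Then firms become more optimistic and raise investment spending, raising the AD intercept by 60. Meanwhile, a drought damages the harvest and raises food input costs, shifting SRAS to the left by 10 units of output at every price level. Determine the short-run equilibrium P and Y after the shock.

P = 169, Y = 3602

After both shocks: AD is Y = 3940 − 2P and SRAS is Y = 2250 + 8P.
Setting them equal: 1690 = 10P, so P = 169.
Y = 3940 − 2·169 = 3602.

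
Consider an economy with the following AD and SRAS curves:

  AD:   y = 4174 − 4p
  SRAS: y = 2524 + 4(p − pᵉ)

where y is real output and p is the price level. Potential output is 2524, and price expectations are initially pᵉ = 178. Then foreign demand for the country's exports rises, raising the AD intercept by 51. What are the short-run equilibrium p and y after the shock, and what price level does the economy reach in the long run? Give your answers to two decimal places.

AD shifts right: new AD is y = 4225 − 4p. With pᵉ = 178, SRAS is y = 1812 + 4p.
Short run: 4225 − 4p = 1812 + 4p gives 2413 = 8p, so p = 301.63 and y = 4225 − 4p = 3018.50.
y = 3018.50 is above potential 2524; expectations adjust and SRAS shifts left until y = 2524.
Long run: on the new AD curve, 2524 = 4225 − 4p gives p = 425.25.

Short run: p = 301.63, y = 3018.50. Long run: p = 425.25.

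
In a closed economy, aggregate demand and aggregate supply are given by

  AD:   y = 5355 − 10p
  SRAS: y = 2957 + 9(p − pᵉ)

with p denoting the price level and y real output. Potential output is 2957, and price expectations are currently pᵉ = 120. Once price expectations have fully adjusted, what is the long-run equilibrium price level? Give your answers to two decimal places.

Short run: with pᵉ = 120, SRAS is y = 1877 + 9p. Setting AD = SRAS gives 3478 = 19p, so p = 183.05 and y = 5355 − 10p = 3524.47.
Output 3524.47 is above potential 2957, so over time expected prices rise and SRAS shifts left until y returns to 2957.
Long run: y = 2957 on the AD curve gives 2957 = 5355 − 10p, so p = 239.80.

Long-run p = 239.80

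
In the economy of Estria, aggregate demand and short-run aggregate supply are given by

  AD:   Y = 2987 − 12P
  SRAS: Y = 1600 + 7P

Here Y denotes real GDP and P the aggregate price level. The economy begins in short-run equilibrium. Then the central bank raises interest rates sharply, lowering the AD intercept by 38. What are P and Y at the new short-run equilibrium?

This is a negative demand shock: AD shifts left.
New AD: Y = 2949 − 12P.
Set AD = SRAS: 2949 − 12P = 1600 + 7P, so 1349 = 19P and P = 71.
Y = 2949 − 12·71 = 2097.

P = 71, Y = 2097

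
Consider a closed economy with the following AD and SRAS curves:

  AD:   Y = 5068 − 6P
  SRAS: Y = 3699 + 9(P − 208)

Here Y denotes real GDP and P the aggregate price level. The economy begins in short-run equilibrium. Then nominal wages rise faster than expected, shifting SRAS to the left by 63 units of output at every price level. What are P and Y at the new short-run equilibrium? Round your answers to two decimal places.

P = 220.27, Y = 3746.40

This is a negative supply shock: SRAS shifts left.
New SRAS: Y = 1764 + 9P.
Set AD = SRAS: 5068 − 6P = 1764 + 9P, so 3304 = 15P and P = 220.27.
Substituting into AD, Y = 3746.40.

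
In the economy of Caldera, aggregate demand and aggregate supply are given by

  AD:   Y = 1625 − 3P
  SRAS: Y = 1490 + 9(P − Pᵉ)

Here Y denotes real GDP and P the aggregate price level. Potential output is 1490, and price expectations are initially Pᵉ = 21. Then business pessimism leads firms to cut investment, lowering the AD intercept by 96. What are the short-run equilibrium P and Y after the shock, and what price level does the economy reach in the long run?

Short run: P = 19, Y = 1472. Long run: P = 13.

AD shifts left: new AD is Y = 1529 − 3P. With Pᵉ = 21, SRAS is Y = 1301 + 9P.
Short run: 1529 − 3P = 1301 + 9P gives 228 = 12P, so P = 19 and Y = 1529 − 3·19 = 1472.
Y = 1472 is below potential 1490; expectations adjust and SRAS shifts right until Y = 1490.
Long run: on the new AD curve, 1490 = 1529 − 3P gives P = 13.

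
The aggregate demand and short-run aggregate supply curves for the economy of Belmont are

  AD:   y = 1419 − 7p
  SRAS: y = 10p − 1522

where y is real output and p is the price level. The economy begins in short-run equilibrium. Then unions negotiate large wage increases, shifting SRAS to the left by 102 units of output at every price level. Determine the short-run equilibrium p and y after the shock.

This is a negative supply shock: SRAS shifts left.
New SRAS: y = 10p − 1624.
Set AD = SRAS: 1419 − 7p = 10p − 1624, so 3043 = 17p and p = 179.
y = 1419 − 7·179 = 166.

p = 179, y = 166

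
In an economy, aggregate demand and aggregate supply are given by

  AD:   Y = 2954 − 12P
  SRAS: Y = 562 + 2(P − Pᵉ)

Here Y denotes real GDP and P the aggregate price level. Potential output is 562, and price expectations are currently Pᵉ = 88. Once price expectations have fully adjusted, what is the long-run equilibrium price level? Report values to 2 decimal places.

Short run: with Pᵉ = 88, SRAS is Y = 386 + 2P. Setting AD = SRAS gives 2568 = 14P, so P = 183.43 and Y = 2954 − 12P = 752.86.
Output 752.86 is above potential 562, so over time expected prices rise and SRAS shifts left until Y returns to 562.
Long run: Y = 562 on the AD curve gives 562 = 2954 − 12P, so P = 199.33.

Long-run P = 199.33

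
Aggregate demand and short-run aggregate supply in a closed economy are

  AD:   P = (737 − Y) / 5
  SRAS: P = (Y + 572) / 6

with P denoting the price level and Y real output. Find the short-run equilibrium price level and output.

P = 119, Y = 142

Rearrange AD to Y = 737 − 5P.
Rearrange SRAS to Y = 6P − 572.
Set AD = SRAS: 737 − 5P = 6P − 572, so 1309 = 11P and P = 119.
Then Y = 737 − 5·119 = 142.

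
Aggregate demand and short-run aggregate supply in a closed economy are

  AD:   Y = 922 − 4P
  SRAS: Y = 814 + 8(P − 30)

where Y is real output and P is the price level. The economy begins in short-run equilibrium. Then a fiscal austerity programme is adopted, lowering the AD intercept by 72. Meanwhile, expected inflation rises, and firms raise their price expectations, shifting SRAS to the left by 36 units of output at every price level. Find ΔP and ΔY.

ΔP = -3, ΔY = -60

After both shocks: AD is Y = 850 − 4P and SRAS is Y = 538 + 8P.
Setting them equal: 312 = 12P, so P = 26.
Y = 850 − 4·26 = 746.
Initially P = 29, Y = 806, so ΔP = -3 and ΔY = -60.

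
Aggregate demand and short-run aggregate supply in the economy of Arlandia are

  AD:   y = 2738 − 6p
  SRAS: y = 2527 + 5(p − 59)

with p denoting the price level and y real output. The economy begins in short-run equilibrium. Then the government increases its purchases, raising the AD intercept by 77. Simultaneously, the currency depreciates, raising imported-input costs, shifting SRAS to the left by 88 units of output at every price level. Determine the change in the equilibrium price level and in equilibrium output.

After both shocks: AD is y = 2815 − 6p and SRAS is y = 2144 + 5p.
Setting them equal: 671 = 11p, so p = 61.
y = 2815 − 6·61 = 2449.
Initially p = 46, y = 2462, so Δp = +15 and Δy = -13.

Δp = +15, Δy = -13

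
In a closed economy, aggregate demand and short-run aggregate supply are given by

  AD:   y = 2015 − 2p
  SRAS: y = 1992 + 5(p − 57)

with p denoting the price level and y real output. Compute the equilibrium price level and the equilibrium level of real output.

Write SRAS as y = 1992 + 5p − 285 = 1707 + 5p.
Set AD = SRAS: 2015 − 2p = 1707 + 5p, so 308 = 7p and p = 44.
Then y = 2015 − 2·44 = 1927.

p = 44, y = 1927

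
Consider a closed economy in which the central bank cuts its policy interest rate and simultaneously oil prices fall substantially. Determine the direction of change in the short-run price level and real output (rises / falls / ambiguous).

Price level: ambiguous; output: rises

The first event is a positive demand shock: AD shifts right, which by itself pushes P up and Y up.
The second is a favourable supply shock: SRAS shifts right, which by itself pushes P down and Y up.
The two shocks push P in opposite directions, so the effect on P is ambiguous. Both shocks push Y up, so Y rises.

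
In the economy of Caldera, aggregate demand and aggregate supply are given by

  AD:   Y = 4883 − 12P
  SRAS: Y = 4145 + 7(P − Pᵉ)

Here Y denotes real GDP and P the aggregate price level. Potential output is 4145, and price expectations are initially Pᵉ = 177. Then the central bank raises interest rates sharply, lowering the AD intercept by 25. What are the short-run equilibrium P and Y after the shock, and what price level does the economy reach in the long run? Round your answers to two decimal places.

Short run: P = 102.74, Y = 3625.16. Long run: P = 59.42.

AD shifts left: new AD is Y = 4858 − 12P. With Pᵉ = 177, SRAS is Y = 2906 + 7P.
Short run: 4858 − 12P = 2906 + 7P gives 1952 = 19P, so P = 102.74 and Y = 4858 − 12P = 3625.16.
Y = 3625.16 is below potential 4145; expectations adjust and SRAS shifts right until Y = 4145.
Long run: on the new AD curve, 4145 = 4858 − 12P gives P = 59.42.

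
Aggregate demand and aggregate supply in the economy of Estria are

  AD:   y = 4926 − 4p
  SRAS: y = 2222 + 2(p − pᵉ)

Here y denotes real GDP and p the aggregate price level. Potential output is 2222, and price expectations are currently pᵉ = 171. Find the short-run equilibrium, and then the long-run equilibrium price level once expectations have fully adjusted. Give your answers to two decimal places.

Short run: p = 507.67, y = 2895.33. Long run: p = 676.00.

Short run: with pᵉ = 171, SRAS is y = 1880 + 2p. Setting AD = SRAS gives 3046 = 6p, so p = 507.67 and y = 4926 − 4p = 2895.33.
Output 2895.33 is above potential 2222, so over time expected prices rise and SRAS shifts left until y returns to 2222.
Long run: y = 2222 on the AD curve gives 2222 = 4926 − 4p, so p = 676.00.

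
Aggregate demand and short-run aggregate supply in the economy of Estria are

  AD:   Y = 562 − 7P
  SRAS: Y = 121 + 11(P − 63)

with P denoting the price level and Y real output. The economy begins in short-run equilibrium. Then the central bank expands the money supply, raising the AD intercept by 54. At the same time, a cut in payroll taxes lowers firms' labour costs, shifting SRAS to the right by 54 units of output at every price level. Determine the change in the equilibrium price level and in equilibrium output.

ΔP = +0, ΔY = +54

After both shocks: AD is Y = 616 − 7P and SRAS is Y = 11P − 518.
Setting them equal: 1134 = 18P, so P = 63.
Y = 616 − 7·63 = 175.
Initially P = 63, Y = 121, so ΔP = +0 and ΔY = +54.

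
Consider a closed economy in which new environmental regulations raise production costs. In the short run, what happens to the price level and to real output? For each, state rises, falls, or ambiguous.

This is an adverse supply shock: SRAS shifts left.
Moving along the downward-sloping AD curve, P rises and Y falls.

Price level: rises; output: falls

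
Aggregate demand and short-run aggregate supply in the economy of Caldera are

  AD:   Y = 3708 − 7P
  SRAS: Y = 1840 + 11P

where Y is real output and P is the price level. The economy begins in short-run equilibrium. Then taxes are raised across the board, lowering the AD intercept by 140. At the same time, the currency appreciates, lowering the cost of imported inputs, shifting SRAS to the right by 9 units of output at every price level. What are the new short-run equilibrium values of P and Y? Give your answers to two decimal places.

P = 95.50, Y = 2899.50

After both shocks: AD is Y = 3568 − 7P and SRAS is Y = 1849 + 11P.
Setting them equal: 1719 = 18P, so P = 95.50.
Substituting into AD, Y = 2899.50.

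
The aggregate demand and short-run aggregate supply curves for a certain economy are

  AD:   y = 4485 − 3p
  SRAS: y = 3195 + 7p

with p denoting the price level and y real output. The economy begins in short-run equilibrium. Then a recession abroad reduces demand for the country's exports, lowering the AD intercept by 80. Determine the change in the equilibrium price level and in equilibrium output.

Δp = -8, Δy = -56

This is a negative demand shock: AD shifts left.
New AD: y = 4405 − 3p.
Set AD = SRAS: 4405 − 3p = 3195 + 7p, so 1210 = 10p and p = 121.
y = 4405 − 3·121 = 4042.
Initially p = 129, y = 4098, so Δp = -8 and Δy = -56.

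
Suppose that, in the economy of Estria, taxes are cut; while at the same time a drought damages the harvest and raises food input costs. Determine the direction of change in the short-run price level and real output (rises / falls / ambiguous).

The first event is a positive demand shock: AD shifts right, which by itself pushes P up and Y up.
The second is an adverse supply shock: SRAS shifts left, which by itself pushes P up and Y down.
Both shocks push P up, so P rises. The two shocks push Y in opposite directions, so the effect on Y is ambiguous.

Price level: rises; output: ambiguous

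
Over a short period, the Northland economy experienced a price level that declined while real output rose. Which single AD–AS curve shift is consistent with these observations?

P fell and Y rose. An AD shift moves P and Y in the same direction; an SRAS shift moves them in opposite directions.
Here P and Y moved in opposite directions, so the SRAS curve shifted.
Since Y rose, SRAS shifted right.

SRAS shifted right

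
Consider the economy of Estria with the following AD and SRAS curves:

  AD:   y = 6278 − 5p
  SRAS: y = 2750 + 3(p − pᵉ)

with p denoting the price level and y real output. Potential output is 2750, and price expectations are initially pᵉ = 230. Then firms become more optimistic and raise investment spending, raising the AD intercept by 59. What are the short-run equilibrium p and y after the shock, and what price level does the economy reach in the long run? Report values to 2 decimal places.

AD shifts right: new AD is y = 6337 − 5p. With pᵉ = 230, SRAS is y = 2060 + 3p.
Short run: 6337 − 5p = 2060 + 3p gives 4277 = 8p, so p = 534.63 and y = 6337 − 5p = 3663.88.
y = 3663.88 is above potential 2750; expectations adjust and SRAS shifts left until y = 2750.
Long run: on the new AD curve, 2750 = 6337 − 5p gives p = 717.40.

Short run: p = 534.63, y = 3663.88. Long run: p = 717.40.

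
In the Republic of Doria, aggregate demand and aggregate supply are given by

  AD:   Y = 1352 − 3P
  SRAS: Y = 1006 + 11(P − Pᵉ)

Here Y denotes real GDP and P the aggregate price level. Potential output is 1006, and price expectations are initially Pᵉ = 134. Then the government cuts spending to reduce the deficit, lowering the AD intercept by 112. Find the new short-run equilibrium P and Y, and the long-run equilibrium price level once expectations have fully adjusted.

Short run: P = 122, Y = 874. Long run: P = 78.

AD shifts left: new AD is Y = 1240 − 3P. With Pᵉ = 134, SRAS is Y = 11P − 468.
Short run: 1240 − 3P = 11P − 468 gives 1708 = 14P, so P = 122 and Y = 1240 − 3·122 = 874.
Y = 874 is below potential 1006; expectations adjust and SRAS shifts right until Y = 1006.
Long run: on the new AD curve, 1006 = 1240 − 3P gives P = 78.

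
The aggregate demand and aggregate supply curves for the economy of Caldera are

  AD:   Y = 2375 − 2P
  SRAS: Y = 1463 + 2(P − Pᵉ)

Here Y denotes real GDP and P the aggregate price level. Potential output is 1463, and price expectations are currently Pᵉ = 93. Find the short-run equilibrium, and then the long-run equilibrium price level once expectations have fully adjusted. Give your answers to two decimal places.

Short run: P = 274.50, Y = 1826.00. Long run: P = 456.00.

Short run: with Pᵉ = 93, SRAS is Y = 1277 + 2P. Setting AD = SRAS gives 1098 = 4P, so P = 274.50 and Y = 2375 − 2P = 1826.00.
Output 1826.00 is above potential 1463, so over time expected prices rise and SRAS shifts left until Y returns to 1463.
Long run: Y = 1463 on the AD curve gives 1463 = 2375 − 2P, so P = 456.00.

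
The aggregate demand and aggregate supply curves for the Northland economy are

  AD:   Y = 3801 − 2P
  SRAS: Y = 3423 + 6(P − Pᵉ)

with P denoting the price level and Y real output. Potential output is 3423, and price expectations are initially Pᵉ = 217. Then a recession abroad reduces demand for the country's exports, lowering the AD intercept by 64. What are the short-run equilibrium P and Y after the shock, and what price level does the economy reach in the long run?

Short run: P = 202, Y = 3333. Long run: P = 157.

AD shifts left: new AD is Y = 3737 − 2P. With Pᵉ = 217, SRAS is Y = 2121 + 6P.
Short run: 3737 − 2P = 2121 + 6P gives 1616 = 8P, so P = 202 and Y = 3737 − 2·202 = 3333.
Y = 3333 is below potential 3423; expectations adjust and SRAS shifts right until Y = 3423.
Long run: on the new AD curve, 3423 = 3737 − 2P gives P = 157.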